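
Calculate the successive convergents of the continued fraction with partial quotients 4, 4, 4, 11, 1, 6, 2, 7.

4/1, 17/4, 72/17, 809/191, 881/208, 6095/1439, 13071/3086, 97592/23041

Using the convergent recurrence p_i = a_i*p_{i-1} + p_{i-2}, q_i = a_i*q_{i-1} + q_{i-2} with p_{-2}=0, p_{-1}=1, q_{-2}=1, q_{-1}=0:
  i=0: a_0=4, p_0 = 4*1 + 0 = 4, q_0 = 4*0 + 1 = 1.
  i=1: a_1=4, p_1 = 4*4 + 1 = 17, q_1 = 4*1 + 0 = 4.
  i=2: a_2=4, p_2 = 4*17 + 4 = 72, q_2 = 4*4 + 1 = 17.
  i=3: a_3=11, p_3 = 11*72 + 17 = 809, q_3 = 11*17 + 4 = 191.
  i=4: a_4=1, p_4 = 1*809 + 72 = 881, q_4 = 1*191 + 17 = 208.
  i=5: a_5=6, p_5 = 6*881 + 809 = 6095, q_5 = 6*208 + 191 = 1439.
  i=6: a_6=2, p_6 = 2*6095 + 881 = 13071, q_6 = 2*1439 + 208 = 3086.
  i=7: a_7=7, p_7 = 7*13071 + 6095 = 97592, q_7 = 7*3086 + 1439 = 23041.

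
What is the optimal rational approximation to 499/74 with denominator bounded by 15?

27/4

Expand x = 499/74 as a continued fraction with the Euclidean algorithm:
  499 = 6*74 + 55, so a_0 = 6.
  74 = 1*55 + 19, so a_1 = 1.
  55 = 2*19 + 17, so a_2 = 2.
  19 = 1*17 + 2, so a_3 = 1.
  17 = 8*2 + 1, so a_4 = 8.
  2 = 2*1 + 0, so a_5 = 2.
so x = [6; 1, 2, 1, 8, 2].
Convergents (p_i = a_i*p_{i-1} + p_{i-2}, q_i = a_i*q_{i-1} + q_{i-2} with p_{-2}=0, p_{-1}=1, q_{-2}=1, q_{-1}=0), until the denominator exceeds 15:
  i=0: a_0=6, p_0 = 6*1 + 0 = 6, q_0 = 6*0 + 1 = 1.
  i=1: a_1=1, p_1 = 1*6 + 1 = 7, q_1 = 1*1 + 0 = 1.
  i=2: a_2=2, p_2 = 2*7 + 6 = 20, q_2 = 2*1 + 1 = 3.
  i=3: a_3=1, p_3 = 1*20 + 7 = 27, q_3 = 1*3 + 1 = 4.
  i=4: a_4=8, p_4 = 8*27 + 20 = 236, q_4 = 8*4 + 3 = 35.
q_4 = 35 > 15, so the last convergent with denominator <= 15 is p_3/q_3 = 27/4.
The closest fraction with denominator <= 15 is either p_3/q_3 or the intermediate fraction (k*p_3 + p_2)/(k*q_3 + q_2) with the largest k >= 1 whose denominator stays <= 15; these approach x as k grows, and every other convergent or intermediate fraction in range is farther away.
Largest k: floor((15 - q_2)/q_3) = floor((15 - 3)/4) = 3.
That gives (3*27 + 20)/(3*4 + 3) = 101/15.
Compare the errors: |x - 27/4| = |499*4 - 27*74|/(74*4) = 2/296, and |x - 101/15| = |499*15 - 101*74|/(74*15) = 11/1110.
Cross-multiplying, 2*1110 = 2220 < 3256 = 11*296, so 2/296 is smaller: the convergent 27/4 is closer to x than 101/15.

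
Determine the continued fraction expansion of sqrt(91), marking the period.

[9; (1, 1, 5, 1, 5, 1, 1, 18)]

Write x_i = (sqrt(91) + m_i)/d_i with (m_0, d_0) = (0, 1). a_0 = floor(sqrt(91)) = 9, since 9^2 = 81 <= 91 < 100 = 10^2.
Iterate m_{i+1} = d_i*a_i - m_i, d_{i+1} = (91 - m_{i+1}^2)/d_i, a_{i+1} = floor((a_0 + m_{i+1})/d_{i+1}):
  m_1 = 1*9 - 0 = 9, d_1 = (91 - 9^2)/1 = 10/1 = 10, a_1 = floor((9 + 9)/10) = 1.
  m_2 = 10*1 - 9 = 1, d_2 = (91 - 1^2)/10 = 90/10 = 9, a_2 = floor((9 + 1)/9) = 1.
  m_3 = 9*1 - 1 = 8, d_3 = (91 - 8^2)/9 = 27/9 = 3, a_3 = floor((9 + 8)/3) = 5.
  m_4 = 3*5 - 8 = 7, d_4 = (91 - 7^2)/3 = 42/3 = 14, a_4 = floor((9 + 7)/14) = 1.
  m_5 = 14*1 - 7 = 7, d_5 = (91 - 7^2)/14 = 42/14 = 3, a_5 = floor((9 + 7)/3) = 5.
  m_6 = 3*5 - 7 = 8, d_6 = (91 - 8^2)/3 = 27/3 = 9, a_6 = floor((9 + 8)/9) = 1.
  m_7 = 9*1 - 8 = 1, d_7 = (91 - 1^2)/9 = 90/9 = 10, a_7 = floor((9 + 1)/10) = 1.
  m_8 = 10*1 - 1 = 9, d_8 = (91 - 9^2)/10 = 10/10 = 1, a_8 = floor((9 + 9)/1) = 18.
  m_9 = 1*18 - 9 = 9, d_9 = (91 - 9^2)/1 = 10/1 = 10: (m_9, d_9) = (m_1, d_1) = (9, 10), so from here the quotients repeat a_1, ..., a_8; the period length is 8.
Hence the expansion of sqrt(91) is a_0 = 9 followed by the repeating block 1, 1, 5, 1, 5, 1, 1, 18 (period 8).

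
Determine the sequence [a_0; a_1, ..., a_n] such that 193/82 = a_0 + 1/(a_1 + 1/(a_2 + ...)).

Run the Euclidean algorithm on 193 and 82; the successive quotients are the partial quotients a_0, a_1, ... (each step inverts the fractional part left over by the previous one):
  193 = 2*82 + 29, so a_0 = 2.
  82 = 2*29 + 24, so a_1 = 2.
  29 = 1*24 + 5, so a_2 = 1.
  24 = 4*5 + 4, so a_3 = 4.
  5 = 1*4 + 1, so a_4 = 1.
  4 = 4*1 + 0, so a_5 = 4.
The remainder reaches 0 after 6 divisions, so the expansion has 6 partial quotients, read off in order.

[2; 2, 1, 4, 1, 4]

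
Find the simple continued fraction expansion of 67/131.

[0; 1, 1, 21, 3]

Run the Euclidean algorithm on 67 and 131; the successive quotients are the partial quotients a_0, a_1, ... (each step inverts the fractional part left over by the previous one):
  67 = 0*131 + 67, so a_0 = 0.
  131 = 1*67 + 64, so a_1 = 1.
  67 = 1*64 + 3, so a_2 = 1.
  64 = 21*3 + 1, so a_3 = 21.
  3 = 3*1 + 0, so a_4 = 3.
The remainder reaches 0 after 5 divisions, so the expansion has 5 partial quotients, read off in order.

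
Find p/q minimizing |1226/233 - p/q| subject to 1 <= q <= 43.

Expand x = 1226/233 as a continued fraction with the Euclidean algorithm:
  1226 = 5*233 + 61, so a_0 = 5.
  233 = 3*61 + 50, so a_1 = 3.
  61 = 1*50 + 11, so a_2 = 1.
  50 = 4*11 + 6, so a_3 = 4.
  11 = 1*6 + 5, so a_4 = 1.
  6 = 1*5 + 1, so a_5 = 1.
  5 = 5*1 + 0, so a_6 = 5.
so x = [5; 3, 1, 4, 1, 1, 5].
Convergents (p_i = a_i*p_{i-1} + p_{i-2}, q_i = a_i*q_{i-1} + q_{i-2} with p_{-2}=0, p_{-1}=1, q_{-2}=1, q_{-1}=0), until the denominator exceeds 43:
  i=0: a_0=5, p_0 = 5*1 + 0 = 5, q_0 = 5*0 + 1 = 1.
  i=1: a_1=3, p_1 = 3*5 + 1 = 16, q_1 = 3*1 + 0 = 3.
  i=2: a_2=1, p_2 = 1*16 + 5 = 21, q_2 = 1*3 + 1 = 4.
  i=3: a_3=4, p_3 = 4*21 + 16 = 100, q_3 = 4*4 + 3 = 19.
  i=4: a_4=1, p_4 = 1*100 + 21 = 121, q_4 = 1*19 + 4 = 23.
  i=5: a_5=1, p_5 = 1*121 + 100 = 221, q_5 = 1*23 + 19 = 42.
  i=6: a_6=5, p_6 = 5*221 + 121 = 1226, q_6 = 5*42 + 23 = 233.
q_6 = 233 > 43, so the last convergent with denominator <= 43 is p_5/q_5 = 221/42.
The closest fraction with denominator <= 43 is either p_5/q_5 or the intermediate fraction (k*p_5 + p_4)/(k*q_5 + q_4) with the largest k >= 1 whose denominator stays <= 43; these approach x as k grows, and every other convergent or intermediate fraction in range is farther away.
Largest k: floor((43 - q_4)/q_5) = floor((43 - 23)/42) = 0.
Since k = 0, no intermediate fraction beyond p_5/q_5 has denominator <= 43, so the convergent 221/42 is the closest (its error is |1226*42 - 221*233|/(233*42) = 1/9786).

221/42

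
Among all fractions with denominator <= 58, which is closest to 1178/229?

36/7

Expand x = 1178/229 as a continued fraction with the Euclidean algorithm:
  1178 = 5*229 + 33, so a_0 = 5.
  229 = 6*33 + 31, so a_1 = 6.
  33 = 1*31 + 2, so a_2 = 1.
  31 = 15*2 + 1, so a_3 = 15.
  2 = 2*1 + 0, so a_4 = 2.
so x = [5; 6, 1, 15, 2].
Convergents (p_i = a_i*p_{i-1} + p_{i-2}, q_i = a_i*q_{i-1} + q_{i-2} with p_{-2}=0, p_{-1}=1, q_{-2}=1, q_{-1}=0), until the denominator exceeds 58:
  i=0: a_0=5, p_0 = 5*1 + 0 = 5, q_0 = 5*0 + 1 = 1.
  i=1: a_1=6, p_1 = 6*5 + 1 = 31, q_1 = 6*1 + 0 = 6.
  i=2: a_2=1, p_2 = 1*31 + 5 = 36, q_2 = 1*6 + 1 = 7.
  i=3: a_3=15, p_3 = 15*36 + 31 = 571, q_3 = 15*7 + 6 = 111.
q_3 = 111 > 58, so the last convergent with denominator <= 58 is p_2/q_2 = 36/7.
The closest fraction with denominator <= 58 is either p_2/q_2 or the intermediate fraction (k*p_2 + p_1)/(k*q_2 + q_1) with the largest k >= 1 whose denominator stays <= 58; these approach x as k grows, and every other convergent or intermediate fraction in range is farther away.
Largest k: floor((58 - q_1)/q_2) = floor((58 - 6)/7) = 7.
That gives (7*36 + 31)/(7*7 + 6) = 283/55.
Compare the errors: |x - 36/7| = |1178*7 - 36*229|/(229*7) = 2/1603, and |x - 283/55| = |1178*55 - 283*229|/(229*55) = 17/12595.
Cross-multiplying, 2*12595 = 25190 < 27251 = 17*1603, so 2/1603 is smaller: the convergent 36/7 is closer to x than 283/55.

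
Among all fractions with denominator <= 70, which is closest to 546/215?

Expand x = 546/215 as a continued fraction with the Euclidean algorithm:
  546 = 2*215 + 116, so a_0 = 2.
  215 = 1*116 + 99, so a_1 = 1.
  116 = 1*99 + 17, so a_2 = 1.
  99 = 5*17 + 14, so a_3 = 5.
  17 = 1*14 + 3, so a_4 = 1.
  14 = 4*3 + 2, so a_5 = 4.
  3 = 1*2 + 1, so a_6 = 1.
  2 = 2*1 + 0, so a_7 = 2.
so x = [2; 1, 1, 5, 1, 4, 1, 2].
Convergents (p_i = a_i*p_{i-1} + p_{i-2}, q_i = a_i*q_{i-1} + q_{i-2} with p_{-2}=0, p_{-1}=1, q_{-2}=1, q_{-1}=0), until the denominator exceeds 70:
  i=0: a_0=2, p_0 = 2*1 + 0 = 2, q_0 = 2*0 + 1 = 1.
  i=1: a_1=1, p_1 = 1*2 + 1 = 3, q_1 = 1*1 + 0 = 1.
  i=2: a_2=1, p_2 = 1*3 + 2 = 5, q_2 = 1*1 + 1 = 2.
  i=3: a_3=5, p_3 = 5*5 + 3 = 28, q_3 = 5*2 + 1 = 11.
  i=4: a_4=1, p_4 = 1*28 + 5 = 33, q_4 = 1*11 + 2 = 13.
  i=5: a_5=4, p_5 = 4*33 + 28 = 160, q_5 = 4*13 + 11 = 63.
  i=6: a_6=1, p_6 = 1*160 + 33 = 193, q_6 = 1*63 + 13 = 76.
q_6 = 76 > 70, so the last convergent with denominator <= 70 is p_5/q_5 = 160/63.
The closest fraction with denominator <= 70 is either p_5/q_5 or the intermediate fraction (k*p_5 + p_4)/(k*q_5 + q_4) with the largest k >= 1 whose denominator stays <= 70; these approach x as k grows, and every other convergent or intermediate fraction in range is farther away.
Largest k: floor((70 - q_4)/q_5) = floor((70 - 13)/63) = 0.
Since k = 0, no intermediate fraction beyond p_5/q_5 has denominator <= 70, so the convergent 160/63 is the closest (its error is |546*63 - 160*215|/(215*63) = 2/13545).

160/63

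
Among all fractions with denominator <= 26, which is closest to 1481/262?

130/23

Expand x = 1481/262 as a continued fraction with the Euclidean algorithm:
  1481 = 5*262 + 171, so a_0 = 5.
  262 = 1*171 + 91, so a_1 = 1.
  171 = 1*91 + 80, so a_2 = 1.
  91 = 1*80 + 11, so a_3 = 1.
  80 = 7*11 + 3, so a_4 = 7.
  11 = 3*3 + 2, so a_5 = 3.
  3 = 1*2 + 1, so a_6 = 1.
  2 = 2*1 + 0, so a_7 = 2.
so x = [5; 1, 1, 1, 7, 3, 1, 2].
Convergents (p_i = a_i*p_{i-1} + p_{i-2}, q_i = a_i*q_{i-1} + q_{i-2} with p_{-2}=0, p_{-1}=1, q_{-2}=1, q_{-1}=0), until the denominator exceeds 26:
  i=0: a_0=5, p_0 = 5*1 + 0 = 5, q_0 = 5*0 + 1 = 1.
  i=1: a_1=1, p_1 = 1*5 + 1 = 6, q_1 = 1*1 + 0 = 1.
  i=2: a_2=1, p_2 = 1*6 + 5 = 11, q_2 = 1*1 + 1 = 2.
  i=3: a_3=1, p_3 = 1*11 + 6 = 17, q_3 = 1*2 + 1 = 3.
  i=4: a_4=7, p_4 = 7*17 + 11 = 130, q_4 = 7*3 + 2 = 23.
  i=5: a_5=3, p_5 = 3*130 + 17 = 407, q_5 = 3*23 + 3 = 72.
q_5 = 72 > 26, so the last convergent with denominator <= 26 is p_4/q_4 = 130/23.
The closest fraction with denominator <= 26 is either p_4/q_4 or the intermediate fraction (k*p_4 + p_3)/(k*q_4 + q_3) with the largest k >= 1 whose denominator stays <= 26; these approach x as k grows, and every other convergent or intermediate fraction in range is farther away.
Largest k: floor((26 - q_3)/q_4) = floor((26 - 3)/23) = 1.
That gives (1*130 + 17)/(1*23 + 3) = 147/26.
Compare the errors: |x - 130/23| = |1481*23 - 130*262|/(262*23) = 3/6026, and |x - 147/26| = |1481*26 - 147*262|/(262*26) = 8/6812.
Cross-multiplying, 3*6812 = 20436 < 48208 = 8*6026, so 3/6026 is smaller: the convergent 130/23 is closer to x than 147/26.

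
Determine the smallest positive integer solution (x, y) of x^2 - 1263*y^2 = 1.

(x, y) = (142297, 4004)

First expand sqrt(1263) as a continued fraction. With x_i = (sqrt(1263) + m_i)/d_i and (m_0, d_0) = (0, 1): a_0 = floor(sqrt(1263)) = 35, since 35^2 = 1225 <= 1263 < 1296 = 36^2.
Iterate m_{i+1} = d_i*a_i - m_i, d_{i+1} = (1263 - m_{i+1}^2)/d_i, a_{i+1} = floor((a_0 + m_{i+1})/d_{i+1}):
  m_1 = 1*35 - 0 = 35, d_1 = (1263 - 35^2)/1 = 38/1 = 38, a_1 = floor((35 + 35)/38) = 1.
  m_2 = 38*1 - 35 = 3, d_2 = (1263 - 3^2)/38 = 1254/38 = 33, a_2 = floor((35 + 3)/33) = 1.
  m_3 = 33*1 - 3 = 30, d_3 = (1263 - 30^2)/33 = 363/33 = 11, a_3 = floor((35 + 30)/11) = 5.
  m_4 = 11*5 - 30 = 25, d_4 = (1263 - 25^2)/11 = 638/11 = 58, a_4 = floor((35 + 25)/58) = 1.
  m_5 = 58*1 - 25 = 33, d_5 = (1263 - 33^2)/58 = 174/58 = 3, a_5 = floor((35 + 33)/3) = 22.
  m_6 = 3*22 - 33 = 33, d_6 = (1263 - 33^2)/3 = 174/3 = 58, a_6 = floor((35 + 33)/58) = 1.
  m_7 = 58*1 - 33 = 25, d_7 = (1263 - 25^2)/58 = 638/58 = 11, a_7 = floor((35 + 25)/11) = 5.
  m_8 = 11*5 - 25 = 30, d_8 = (1263 - 30^2)/11 = 363/11 = 33, a_8 = floor((35 + 30)/33) = 1.
  m_9 = 33*1 - 30 = 3, d_9 = (1263 - 3^2)/33 = 1254/33 = 38, a_9 = floor((35 + 3)/38) = 1.
  m_10 = 38*1 - 3 = 35, d_10 = (1263 - 35^2)/38 = 38/38 = 1, a_10 = floor((35 + 35)/1) = 70.
  m_11 = 1*70 - 35 = 35, d_11 = (1263 - 35^2)/1 = 38/1 = 38: (m_11, d_11) = (m_1, d_1) = (35, 38), so from here the quotients repeat a_1, ..., a_10; the period length is 10.
So sqrt(1263) = [35; (1, 1, 5, 1, 22, 1, 5, 1, 1, 70)] with period length k = 10.
k is even, so the fundamental solution of x^2 - 1263y^2 = 1 is (p_{k-1}, q_{k-1}) = (p_9, q_9); compute convergents through index 9.
Convergents (p_i = a_i*p_{i-1} + p_{i-2}, q_i = a_i*q_{i-1} + q_{i-2} with p_{-2}=0, p_{-1}=1, q_{-2}=1, q_{-1}=0):
  i=0: a_0=35, p_0 = 35*1 + 0 = 35, q_0 = 35*0 + 1 = 1.
  i=1: a_1=1, p_1 = 1*35 + 1 = 36, q_1 = 1*1 + 0 = 1.
  i=2: a_2=1, p_2 = 1*36 + 35 = 71, q_2 = 1*1 + 1 = 2.
  i=3: a_3=5, p_3 = 5*71 + 36 = 391, q_3 = 5*2 + 1 = 11.
  i=4: a_4=1, p_4 = 1*391 + 71 = 462, q_4 = 1*11 + 2 = 13.
  i=5: a_5=22, p_5 = 22*462 + 391 = 10555, q_5 = 22*13 + 11 = 297.
  i=6: a_6=1, p_6 = 1*10555 + 462 = 11017, q_6 = 1*297 + 13 = 310.
  i=7: a_7=5, p_7 = 5*11017 + 10555 = 65640, q_7 = 5*310 + 297 = 1847.
  i=8: a_8=1, p_8 = 1*65640 + 11017 = 76657, q_8 = 1*1847 + 310 = 2157.
  i=9: a_9=1, p_9 = 1*76657 + 65640 = 142297, q_9 = 1*2157 + 1847 = 4004.
Check: 142297^2 - 1263*4004^2 = 20248436209 - 20248436208 = 1, so (x, y) = (142297, 4004) solves the equation, and by the theorem it is the least positive solution.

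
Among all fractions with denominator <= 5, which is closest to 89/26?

17/5

Expand x = 89/26 as a continued fraction with the Euclidean algorithm:
  89 = 3*26 + 11, so a_0 = 3.
  26 = 2*11 + 4, so a_1 = 2.
  11 = 2*4 + 3, so a_2 = 2.
  4 = 1*3 + 1, so a_3 = 1.
  3 = 3*1 + 0, so a_4 = 3.
so x = [3; 2, 2, 1, 3].
Convergents (p_i = a_i*p_{i-1} + p_{i-2}, q_i = a_i*q_{i-1} + q_{i-2} with p_{-2}=0, p_{-1}=1, q_{-2}=1, q_{-1}=0), until the denominator exceeds 5:
  i=0: a_0=3, p_0 = 3*1 + 0 = 3, q_0 = 3*0 + 1 = 1.
  i=1: a_1=2, p_1 = 2*3 + 1 = 7, q_1 = 2*1 + 0 = 2.
  i=2: a_2=2, p_2 = 2*7 + 3 = 17, q_2 = 2*2 + 1 = 5.
  i=3: a_3=1, p_3 = 1*17 + 7 = 24, q_3 = 1*5 + 2 = 7.
q_3 = 7 > 5, so the last convergent with denominator <= 5 is p_2/q_2 = 17/5.
The closest fraction with denominator <= 5 is either p_2/q_2 or the intermediate fraction (k*p_2 + p_1)/(k*q_2 + q_1) with the largest k >= 1 whose denominator stays <= 5; these approach x as k grows, and every other convergent or intermediate fraction in range is farther away.
Largest k: floor((5 - q_1)/q_2) = floor((5 - 2)/5) = 0.
Since k = 0, no intermediate fraction beyond p_2/q_2 has denominator <= 5, so the convergent 17/5 is the closest (its error is |89*5 - 17*26|/(26*5) = 3/130).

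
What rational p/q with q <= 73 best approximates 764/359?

83/39

Expand x = 764/359 as a continued fraction with the Euclidean algorithm:
  764 = 2*359 + 46, so a_0 = 2.
  359 = 7*46 + 37, so a_1 = 7.
  46 = 1*37 + 9, so a_2 = 1.
  37 = 4*9 + 1, so a_3 = 4.
  9 = 9*1 + 0, so a_4 = 9.
so x = [2; 7, 1, 4, 9].
Convergents (p_i = a_i*p_{i-1} + p_{i-2}, q_i = a_i*q_{i-1} + q_{i-2} with p_{-2}=0, p_{-1}=1, q_{-2}=1, q_{-1}=0), until the denominator exceeds 73:
  i=0: a_0=2, p_0 = 2*1 + 0 = 2, q_0 = 2*0 + 1 = 1.
  i=1: a_1=7, p_1 = 7*2 + 1 = 15, q_1 = 7*1 + 0 = 7.
  i=2: a_2=1, p_2 = 1*15 + 2 = 17, q_2 = 1*7 + 1 = 8.
  i=3: a_3=4, p_3 = 4*17 + 15 = 83, q_3 = 4*8 + 7 = 39.
  i=4: a_4=9, p_4 = 9*83 + 17 = 764, q_4 = 9*39 + 8 = 359.
q_4 = 359 > 73, so the last convergent with denominator <= 73 is p_3/q_3 = 83/39.
The closest fraction with denominator <= 73 is either p_3/q_3 or the intermediate fraction (k*p_3 + p_2)/(k*q_3 + q_2) with the largest k >= 1 whose denominator stays <= 73; these approach x as k grows, and every other convergent or intermediate fraction in range is farther away.
Largest k: floor((73 - q_2)/q_3) = floor((73 - 8)/39) = 1.
That gives (1*83 + 17)/(1*39 + 8) = 100/47.
Compare the errors: |x - 83/39| = |764*39 - 83*359|/(359*39) = 1/14001, and |x - 100/47| = |764*47 - 100*359|/(359*47) = 8/16873.
Cross-multiplying, 1*16873 = 16873 < 112008 = 8*14001, so 1/14001 is smaller: the convergent 83/39 is closer to x than 100/47.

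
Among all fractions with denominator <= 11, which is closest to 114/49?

Expand x = 114/49 as a continued fraction with the Euclidean algorithm:
  114 = 2*49 + 16, so a_0 = 2.
  49 = 3*16 + 1, so a_1 = 3.
  16 = 16*1 + 0, so a_2 = 16.
so x = [2; 3, 16].
Convergents (p_i = a_i*p_{i-1} + p_{i-2}, q_i = a_i*q_{i-1} + q_{i-2} with p_{-2}=0, p_{-1}=1, q_{-2}=1, q_{-1}=0), until the denominator exceeds 11:
  i=0: a_0=2, p_0 = 2*1 + 0 = 2, q_0 = 2*0 + 1 = 1.
  i=1: a_1=3, p_1 = 3*2 + 1 = 7, q_1 = 3*1 + 0 = 3.
  i=2: a_2=16, p_2 = 16*7 + 2 = 114, q_2 = 16*3 + 1 = 49.
q_2 = 49 > 11, so the last convergent with denominator <= 11 is p_1/q_1 = 7/3.
The closest fraction with denominator <= 11 is either p_1/q_1 or the intermediate fraction (k*p_1 + p_0)/(k*q_1 + q_0) with the largest k >= 1 whose denominator stays <= 11; these approach x as k grows, and every other convergent or intermediate fraction in range is farther away.
Largest k: floor((11 - q_0)/q_1) = floor((11 - 1)/3) = 3.
That gives (3*7 + 2)/(3*3 + 1) = 23/10.
Compare the errors: |x - 7/3| = |114*3 - 7*49|/(49*3) = 1/147, and |x - 23/10| = |114*10 - 23*49|/(49*10) = 13/490.
Cross-multiplying, 1*490 = 490 < 1911 = 13*147, so 1/147 is smaller: the convergent 7/3 is closer to x than 23/10.

7/3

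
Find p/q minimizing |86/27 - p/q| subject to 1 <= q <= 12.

35/11

Expand x = 86/27 as a continued fraction with the Euclidean algorithm:
  86 = 3*27 + 5, so a_0 = 3.
  27 = 5*5 + 2, so a_1 = 5.
  5 = 2*2 + 1, so a_2 = 2.
  2 = 2*1 + 0, so a_3 = 2.
so x = [3; 5, 2, 2].
Convergents (p_i = a_i*p_{i-1} + p_{i-2}, q_i = a_i*q_{i-1} + q_{i-2} with p_{-2}=0, p_{-1}=1, q_{-2}=1, q_{-1}=0), until the denominator exceeds 12:
  i=0: a_0=3, p_0 = 3*1 + 0 = 3, q_0 = 3*0 + 1 = 1.
  i=1: a_1=5, p_1 = 5*3 + 1 = 16, q_1 = 5*1 + 0 = 5.
  i=2: a_2=2, p_2 = 2*16 + 3 = 35, q_2 = 2*5 + 1 = 11.
  i=3: a_3=2, p_3 = 2*35 + 16 = 86, q_3 = 2*11 + 5 = 27.
q_3 = 27 > 12, so the last convergent with denominator <= 12 is p_2/q_2 = 35/11.
The closest fraction with denominator <= 12 is either p_2/q_2 or the intermediate fraction (k*p_2 + p_1)/(k*q_2 + q_1) with the largest k >= 1 whose denominator stays <= 12; these approach x as k grows, and every other convergent or intermediate fraction in range is farther away.
Largest k: floor((12 - q_1)/q_2) = floor((12 - 5)/11) = 0.
Since k = 0, no intermediate fraction beyond p_2/q_2 has denominator <= 12, so the convergent 35/11 is the closest (its error is |86*11 - 35*27|/(27*11) = 1/297).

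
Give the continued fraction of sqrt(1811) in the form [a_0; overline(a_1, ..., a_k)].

[42; overline(1, 1, 3, 1, 41, 1, 3, 1, 1, 84)]

Write x_i = (sqrt(1811) + m_i)/d_i with (m_0, d_0) = (0, 1). a_0 = floor(sqrt(1811)) = 42, since 42^2 = 1764 <= 1811 < 1849 = 43^2.
Iterate m_{i+1} = d_i*a_i - m_i, d_{i+1} = (1811 - m_{i+1}^2)/d_i, a_{i+1} = floor((a_0 + m_{i+1})/d_{i+1}):
  m_1 = 1*42 - 0 = 42, d_1 = (1811 - 42^2)/1 = 47/1 = 47, a_1 = floor((42 + 42)/47) = 1.
  m_2 = 47*1 - 42 = 5, d_2 = (1811 - 5^2)/47 = 1786/47 = 38, a_2 = floor((42 + 5)/38) = 1.
  m_3 = 38*1 - 5 = 33, d_3 = (1811 - 33^2)/38 = 722/38 = 19, a_3 = floor((42 + 33)/19) = 3.
  m_4 = 19*3 - 33 = 24, d_4 = (1811 - 24^2)/19 = 1235/19 = 65, a_4 = floor((42 + 24)/65) = 1.
  m_5 = 65*1 - 24 = 41, d_5 = (1811 - 41^2)/65 = 130/65 = 2, a_5 = floor((42 + 41)/2) = 41.
  m_6 = 2*41 - 41 = 41, d_6 = (1811 - 41^2)/2 = 130/2 = 65, a_6 = floor((42 + 41)/65) = 1.
  m_7 = 65*1 - 41 = 24, d_7 = (1811 - 24^2)/65 = 1235/65 = 19, a_7 = floor((42 + 24)/19) = 3.
  m_8 = 19*3 - 24 = 33, d_8 = (1811 - 33^2)/19 = 722/19 = 38, a_8 = floor((42 + 33)/38) = 1.
  m_9 = 38*1 - 33 = 5, d_9 = (1811 - 5^2)/38 = 1786/38 = 47, a_9 = floor((42 + 5)/47) = 1.
  m_10 = 47*1 - 5 = 42, d_10 = (1811 - 42^2)/47 = 47/47 = 1, a_10 = floor((42 + 42)/1) = 84.
  m_11 = 1*84 - 42 = 42, d_11 = (1811 - 42^2)/1 = 47/1 = 47: (m_11, d_11) = (m_1, d_1) = (42, 47), so from here the quotients repeat a_1, ..., a_10; the period length is 10.
Hence the expansion of sqrt(1811) is a_0 = 42 followed by the repeating block 1, 1, 3, 1, 41, 1, 3, 1, 1, 84 (period 10).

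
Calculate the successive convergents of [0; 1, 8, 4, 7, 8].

Using the convergent recurrence p_i = a_i*p_{i-1} + p_{i-2}, q_i = a_i*q_{i-1} + q_{i-2} with p_{-2}=0, p_{-1}=1, q_{-2}=1, q_{-1}=0:
  i=0: a_0=0, p_0 = 0*1 + 0 = 0, q_0 = 0*0 + 1 = 1.
  i=1: a_1=1, p_1 = 1*0 + 1 = 1, q_1 = 1*1 + 0 = 1.
  i=2: a_2=8, p_2 = 8*1 + 0 = 8, q_2 = 8*1 + 1 = 9.
  i=3: a_3=4, p_3 = 4*8 + 1 = 33, q_3 = 4*9 + 1 = 37.
  i=4: a_4=7, p_4 = 7*33 + 8 = 239, q_4 = 7*37 + 9 = 268.
  i=5: a_5=8, p_5 = 8*239 + 33 = 1945, q_5 = 8*268 + 37 = 2181.

0/1, 1/1, 8/9, 33/37, 239/268, 1945/2181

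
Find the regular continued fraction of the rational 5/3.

Run the Euclidean algorithm on 5 and 3; the successive quotients are the partial quotients a_0, a_1, ... (each step inverts the fractional part left over by the previous one):
  5 = 1*3 + 2, so a_0 = 1.
  3 = 1*2 + 1, so a_1 = 1.
  2 = 2*1 + 0, so a_2 = 2.
The remainder reaches 0 after 3 divisions, so the expansion has 3 partial quotients, read off in order.

[1; 1, 2]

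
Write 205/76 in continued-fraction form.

Run the Euclidean algorithm on 205 and 76; the successive quotients are the partial quotients a_0, a_1, ... (each step inverts the fractional part left over by the previous one):
  205 = 2*76 + 53, so a_0 = 2.
  76 = 1*53 + 23, so a_1 = 1.
  53 = 2*23 + 7, so a_2 = 2.
  23 = 3*7 + 2, so a_3 = 3.
  7 = 3*2 + 1, so a_4 = 3.
  2 = 2*1 + 0, so a_5 = 2.
The remainder reaches 0 after 6 divisions, so the expansion has 6 partial quotients, read off in order.

[2; 1, 2, 3, 3, 2]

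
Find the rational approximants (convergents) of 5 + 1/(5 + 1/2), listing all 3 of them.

5/1, 26/5, 57/11

Using the convergent recurrence p_i = a_i*p_{i-1} + p_{i-2}, q_i = a_i*q_{i-1} + q_{i-2} with p_{-2}=0, p_{-1}=1, q_{-2}=1, q_{-1}=0:
  i=0: a_0=5, p_0 = 5*1 + 0 = 5, q_0 = 5*0 + 1 = 1.
  i=1: a_1=5, p_1 = 5*5 + 1 = 26, q_1 = 5*1 + 0 = 5.
  i=2: a_2=2, p_2 = 2*26 + 5 = 57, q_2 = 2*5 + 1 = 11.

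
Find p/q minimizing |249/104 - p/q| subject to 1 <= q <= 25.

55/23

Expand x = 249/104 as a continued fraction with the Euclidean algorithm:
  249 = 2*104 + 41, so a_0 = 2.
  104 = 2*41 + 22, so a_1 = 2.
  41 = 1*22 + 19, so a_2 = 1.
  22 = 1*19 + 3, so a_3 = 1.
  19 = 6*3 + 1, so a_4 = 6.
  3 = 3*1 + 0, so a_5 = 3.
so x = [2; 2, 1, 1, 6, 3].
Convergents (p_i = a_i*p_{i-1} + p_{i-2}, q_i = a_i*q_{i-1} + q_{i-2} with p_{-2}=0, p_{-1}=1, q_{-2}=1, q_{-1}=0), until the denominator exceeds 25:
  i=0: a_0=2, p_0 = 2*1 + 0 = 2, q_0 = 2*0 + 1 = 1.
  i=1: a_1=2, p_1 = 2*2 + 1 = 5, q_1 = 2*1 + 0 = 2.
  i=2: a_2=1, p_2 = 1*5 + 2 = 7, q_2 = 1*2 + 1 = 3.
  i=3: a_3=1, p_3 = 1*7 + 5 = 12, q_3 = 1*3 + 2 = 5.
  i=4: a_4=6, p_4 = 6*12 + 7 = 79, q_4 = 6*5 + 3 = 33.
q_4 = 33 > 25, so the last convergent with denominator <= 25 is p_3/q_3 = 12/5.
The closest fraction with denominator <= 25 is either p_3/q_3 or the intermediate fraction (k*p_3 + p_2)/(k*q_3 + q_2) with the largest k >= 1 whose denominator stays <= 25; these approach x as k grows, and every other convergent or intermediate fraction in range is farther away.
Largest k: floor((25 - q_2)/q_3) = floor((25 - 3)/5) = 4.
That gives (4*12 + 7)/(4*5 + 3) = 55/23.
Compare the errors: |x - 12/5| = |249*5 - 12*104|/(104*5) = 3/520, and |x - 55/23| = |249*23 - 55*104|/(104*23) = 7/2392.
Cross-multiplying, 7*520 = 3640 < 7176 = 3*2392, so 7/2392 is smaller: the intermediate fraction 55/23 is closer to x than 12/5.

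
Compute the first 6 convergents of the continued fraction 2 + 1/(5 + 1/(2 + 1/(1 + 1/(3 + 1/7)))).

2/1, 11/5, 24/11, 35/16, 129/59, 938/429

Using the convergent recurrence p_i = a_i*p_{i-1} + p_{i-2}, q_i = a_i*q_{i-1} + q_{i-2} with p_{-2}=0, p_{-1}=1, q_{-2}=1, q_{-1}=0:
  i=0: a_0=2, p_0 = 2*1 + 0 = 2, q_0 = 2*0 + 1 = 1.
  i=1: a_1=5, p_1 = 5*2 + 1 = 11, q_1 = 5*1 + 0 = 5.
  i=2: a_2=2, p_2 = 2*11 + 2 = 24, q_2 = 2*5 + 1 = 11.
  i=3: a_3=1, p_3 = 1*24 + 11 = 35, q_3 = 1*11 + 5 = 16.
  i=4: a_4=3, p_4 = 3*35 + 24 = 129, q_4 = 3*16 + 11 = 59.
  i=5: a_5=7, p_5 = 7*129 + 35 = 938, q_5 = 7*59 + 16 = 429.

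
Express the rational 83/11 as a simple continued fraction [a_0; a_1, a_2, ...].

Run the Euclidean algorithm on 83 and 11; the successive quotients are the partial quotients a_0, a_1, ... (each step inverts the fractional part left over by the previous one):
  83 = 7*11 + 6, so a_0 = 7.
  11 = 1*6 + 5, so a_1 = 1.
  6 = 1*5 + 1, so a_2 = 1.
  5 = 5*1 + 0, so a_3 = 5.
The remainder reaches 0 after 4 divisions, so the expansion has 4 partial quotients, read off in order.

[7; 1, 1, 5]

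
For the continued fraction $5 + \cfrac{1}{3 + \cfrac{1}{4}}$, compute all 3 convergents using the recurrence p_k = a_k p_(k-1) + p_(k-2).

Using the convergent recurrence p_i = a_i*p_{i-1} + p_{i-2}, q_i = a_i*q_{i-1} + q_{i-2} with p_{-2}=0, p_{-1}=1, q_{-2}=1, q_{-1}=0:
  i=0: a_0=5, p_0 = 5*1 + 0 = 5, q_0 = 5*0 + 1 = 1.
  i=1: a_1=3, p_1 = 3*5 + 1 = 16, q_1 = 3*1 + 0 = 3.
  i=2: a_2=4, p_2 = 4*16 + 5 = 69, q_2 = 4*3 + 1 = 13.

5/1, 16/3, 69/13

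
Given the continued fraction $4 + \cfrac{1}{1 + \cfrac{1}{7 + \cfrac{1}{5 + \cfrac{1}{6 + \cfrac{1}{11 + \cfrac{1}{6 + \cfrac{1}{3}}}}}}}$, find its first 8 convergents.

4/1, 5/1, 39/8, 200/41, 1239/254, 13829/2835, 84213/17264, 266468/54627

Using the convergent recurrence p_i = a_i*p_{i-1} + p_{i-2}, q_i = a_i*q_{i-1} + q_{i-2} with p_{-2}=0, p_{-1}=1, q_{-2}=1, q_{-1}=0:
  i=0: a_0=4, p_0 = 4*1 + 0 = 4, q_0 = 4*0 + 1 = 1.
  i=1: a_1=1, p_1 = 1*4 + 1 = 5, q_1 = 1*1 + 0 = 1.
  i=2: a_2=7, p_2 = 7*5 + 4 = 39, q_2 = 7*1 + 1 = 8.
  i=3: a_3=5, p_3 = 5*39 + 5 = 200, q_3 = 5*8 + 1 = 41.
  i=4: a_4=6, p_4 = 6*200 + 39 = 1239, q_4 = 6*41 + 8 = 254.
  i=5: a_5=11, p_5 = 11*1239 + 200 = 13829, q_5 = 11*254 + 41 = 2835.
  i=6: a_6=6, p_6 = 6*13829 + 1239 = 84213, q_6 = 6*2835 + 254 = 17264.
  i=7: a_7=3, p_7 = 3*84213 + 13829 = 266468, q_7 = 3*17264 + 2835 = 54627.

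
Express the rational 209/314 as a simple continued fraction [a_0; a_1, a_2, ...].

[0; 1, 1, 1, 104]

Run the Euclidean algorithm on 209 and 314; the successive quotients are the partial quotients a_0, a_1, ... (each step inverts the fractional part left over by the previous one):
  209 = 0*314 + 209, so a_0 = 0.
  314 = 1*209 + 105, so a_1 = 1.
  209 = 1*105 + 104, so a_2 = 1.
  105 = 1*104 + 1, so a_3 = 1.
  104 = 104*1 + 0, so a_4 = 104.
The remainder reaches 0 after 5 divisions, so the expansion has 5 partial quotients, read off in order.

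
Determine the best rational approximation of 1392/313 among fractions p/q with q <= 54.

169/38

Expand x = 1392/313 as a continued fraction with the Euclidean algorithm:
  1392 = 4*313 + 140, so a_0 = 4.
  313 = 2*140 + 33, so a_1 = 2.
  140 = 4*33 + 8, so a_2 = 4.
  33 = 4*8 + 1, so a_3 = 4.
  8 = 8*1 + 0, so a_4 = 8.
so x = [4; 2, 4, 4, 8].
Convergents (p_i = a_i*p_{i-1} + p_{i-2}, q_i = a_i*q_{i-1} + q_{i-2} with p_{-2}=0, p_{-1}=1, q_{-2}=1, q_{-1}=0), until the denominator exceeds 54:
  i=0: a_0=4, p_0 = 4*1 + 0 = 4, q_0 = 4*0 + 1 = 1.
  i=1: a_1=2, p_1 = 2*4 + 1 = 9, q_1 = 2*1 + 0 = 2.
  i=2: a_2=4, p_2 = 4*9 + 4 = 40, q_2 = 4*2 + 1 = 9.
  i=3: a_3=4, p_3 = 4*40 + 9 = 169, q_3 = 4*9 + 2 = 38.
  i=4: a_4=8, p_4 = 8*169 + 40 = 1392, q_4 = 8*38 + 9 = 313.
q_4 = 313 > 54, so the last convergent with denominator <= 54 is p_3/q_3 = 169/38.
The closest fraction with denominator <= 54 is either p_3/q_3 or the intermediate fraction (k*p_3 + p_2)/(k*q_3 + q_2) with the largest k >= 1 whose denominator stays <= 54; these approach x as k grows, and every other convergent or intermediate fraction in range is farther away.
Largest k: floor((54 - q_2)/q_3) = floor((54 - 9)/38) = 1.
That gives (1*169 + 40)/(1*38 + 9) = 209/47.
Compare the errors: |x - 169/38| = |1392*38 - 169*313|/(313*38) = 1/11894, and |x - 209/47| = |1392*47 - 209*313|/(313*47) = 7/14711.
Cross-multiplying, 1*14711 = 14711 < 83258 = 7*11894, so 1/11894 is smaller: the convergent 169/38 is closer to x than 209/47.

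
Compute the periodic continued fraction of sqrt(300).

Write x_i = (sqrt(300) + m_i)/d_i with (m_0, d_0) = (0, 1). a_0 = floor(sqrt(300)) = 17, since 17^2 = 289 <= 300 < 324 = 18^2.
Iterate m_{i+1} = d_i*a_i - m_i, d_{i+1} = (300 - m_{i+1}^2)/d_i, a_{i+1} = floor((a_0 + m_{i+1})/d_{i+1}):
  m_1 = 1*17 - 0 = 17, d_1 = (300 - 17^2)/1 = 11/1 = 11, a_1 = floor((17 + 17)/11) = 3.
  m_2 = 11*3 - 17 = 16, d_2 = (300 - 16^2)/11 = 44/11 = 4, a_2 = floor((17 + 16)/4) = 8.
  m_3 = 4*8 - 16 = 16, d_3 = (300 - 16^2)/4 = 44/4 = 11, a_3 = floor((17 + 16)/11) = 3.
  m_4 = 11*3 - 16 = 17, d_4 = (300 - 17^2)/11 = 11/11 = 1, a_4 = floor((17 + 17)/1) = 34.
  m_5 = 1*34 - 17 = 17, d_5 = (300 - 17^2)/1 = 11/1 = 11: (m_5, d_5) = (m_1, d_1) = (17, 11), so from here the quotients repeat a_1, ..., a_4; the period length is 4.
Hence the expansion of sqrt(300) is a_0 = 17 followed by the repeating block 3, 8, 3, 34 (period 4).

[17; (3, 8, 3, 34)]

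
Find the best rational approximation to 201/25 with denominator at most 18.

145/18

Expand x = 201/25 as a continued fraction with the Euclidean algorithm:
  201 = 8*25 + 1, so a_0 = 8.
  25 = 25*1 + 0, so a_1 = 25.
so x = [8; 25].
Convergents (p_i = a_i*p_{i-1} + p_{i-2}, q_i = a_i*q_{i-1} + q_{i-2} with p_{-2}=0, p_{-1}=1, q_{-2}=1, q_{-1}=0), until the denominator exceeds 18:
  i=0: a_0=8, p_0 = 8*1 + 0 = 8, q_0 = 8*0 + 1 = 1.
  i=1: a_1=25, p_1 = 25*8 + 1 = 201, q_1 = 25*1 + 0 = 25.
q_1 = 25 > 18, so the last convergent with denominator <= 18 is p_0/q_0 = 8/1.
The closest fraction with denominator <= 18 is either p_0/q_0 or the intermediate fraction (k*p_0 + p_{-1})/(k*q_0 + q_{-1}) with the largest k >= 1 whose denominator stays <= 18; these approach x as k grows, and every other convergent or intermediate fraction in range is farther away.
Largest k: floor((18 - q_{-1})/q_0) = floor((18 - 0)/1) = 18 (using the seeds p_{-1} = 1, q_{-1} = 0).
That gives (18*8 + 1)/(18*1 + 0) = 145/18.
Compare the errors: |x - 8/1| = |201*1 - 8*25|/(25*1) = 1/25, and |x - 145/18| = |201*18 - 145*25|/(25*18) = 7/450.
Cross-multiplying, 7*25 = 175 < 450 = 1*450, so 7/450 is smaller: the intermediate fraction 145/18 is closer to x than 8/1.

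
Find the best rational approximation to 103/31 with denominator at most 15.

Expand x = 103/31 as a continued fraction with the Euclidean algorithm:
  103 = 3*31 + 10, so a_0 = 3.
  31 = 3*10 + 1, so a_1 = 3.
  10 = 10*1 + 0, so a_2 = 10.
so x = [3; 3, 10].
Convergents (p_i = a_i*p_{i-1} + p_{i-2}, q_i = a_i*q_{i-1} + q_{i-2} with p_{-2}=0, p_{-1}=1, q_{-2}=1, q_{-1}=0), until the denominator exceeds 15:
  i=0: a_0=3, p_0 = 3*1 + 0 = 3, q_0 = 3*0 + 1 = 1.
  i=1: a_1=3, p_1 = 3*3 + 1 = 10, q_1 = 3*1 + 0 = 3.
  i=2: a_2=10, p_2 = 10*10 + 3 = 103, q_2 = 10*3 + 1 = 31.
q_2 = 31 > 15, so the last convergent with denominator <= 15 is p_1/q_1 = 10/3.
The closest fraction with denominator <= 15 is either p_1/q_1 or the intermediate fraction (k*p_1 + p_0)/(k*q_1 + q_0) with the largest k >= 1 whose denominator stays <= 15; these approach x as k grows, and every other convergent or intermediate fraction in range is farther away.
Largest k: floor((15 - q_0)/q_1) = floor((15 - 1)/3) = 4.
That gives (4*10 + 3)/(4*3 + 1) = 43/13.
Compare the errors: |x - 10/3| = |103*3 - 10*31|/(31*3) = 1/93, and |x - 43/13| = |103*13 - 43*31|/(31*13) = 6/403.
Cross-multiplying, 1*403 = 403 < 558 = 6*93, so 1/93 is smaller: the convergent 10/3 is closer to x than 43/13.

10/3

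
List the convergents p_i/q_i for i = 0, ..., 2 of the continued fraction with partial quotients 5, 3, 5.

Using the convergent recurrence p_i = a_i*p_{i-1} + p_{i-2}, q_i = a_i*q_{i-1} + q_{i-2} with p_{-2}=0, p_{-1}=1, q_{-2}=1, q_{-1}=0:
  i=0: a_0=5, p_0 = 5*1 + 0 = 5, q_0 = 5*0 + 1 = 1.
  i=1: a_1=3, p_1 = 3*5 + 1 = 16, q_1 = 3*1 + 0 = 3.
  i=2: a_2=5, p_2 = 5*16 + 5 = 85, q_2 = 5*3 + 1 = 16.

5/1, 16/3, 85/16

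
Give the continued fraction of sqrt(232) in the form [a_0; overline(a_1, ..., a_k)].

Write x_i = (sqrt(232) + m_i)/d_i with (m_0, d_0) = (0, 1). a_0 = floor(sqrt(232)) = 15, since 15^2 = 225 <= 232 < 256 = 16^2.
Iterate m_{i+1} = d_i*a_i - m_i, d_{i+1} = (232 - m_{i+1}^2)/d_i, a_{i+1} = floor((a_0 + m_{i+1})/d_{i+1}):
  m_1 = 1*15 - 0 = 15, d_1 = (232 - 15^2)/1 = 7/1 = 7, a_1 = floor((15 + 15)/7) = 4.
  m_2 = 7*4 - 15 = 13, d_2 = (232 - 13^2)/7 = 63/7 = 9, a_2 = floor((15 + 13)/9) = 3.
  m_3 = 9*3 - 13 = 14, d_3 = (232 - 14^2)/9 = 36/9 = 4, a_3 = floor((15 + 14)/4) = 7.
  m_4 = 4*7 - 14 = 14, d_4 = (232 - 14^2)/4 = 36/4 = 9, a_4 = floor((15 + 14)/9) = 3.
  m_5 = 9*3 - 14 = 13, d_5 = (232 - 13^2)/9 = 63/9 = 7, a_5 = floor((15 + 13)/7) = 4.
  m_6 = 7*4 - 13 = 15, d_6 = (232 - 15^2)/7 = 7/7 = 1, a_6 = floor((15 + 15)/1) = 30.
  m_7 = 1*30 - 15 = 15, d_7 = (232 - 15^2)/1 = 7/1 = 7: (m_7, d_7) = (m_1, d_1) = (15, 7), so from here the quotients repeat a_1, ..., a_6; the period length is 6.
Hence the expansion of sqrt(232) is a_0 = 15 followed by the repeating block 4, 3, 7, 3, 4, 30 (period 6).

[15; overline(4, 3, 7, 3, 4, 30)]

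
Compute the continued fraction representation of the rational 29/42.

[0; 1, 2, 4, 3]

Run the Euclidean algorithm on 29 and 42; the successive quotients are the partial quotients a_0, a_1, ... (each step inverts the fractional part left over by the previous one):
  29 = 0*42 + 29, so a_0 = 0.
  42 = 1*29 + 13, so a_1 = 1.
  29 = 2*13 + 3, so a_2 = 2.
  13 = 4*3 + 1, so a_3 = 4.
  3 = 3*1 + 0, so a_4 = 3.
The remainder reaches 0 after 5 divisions, so the expansion has 5 partial quotients, read off in order.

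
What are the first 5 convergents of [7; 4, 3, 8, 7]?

7/1, 29/4, 94/13, 781/108, 5561/769

Using the convergent recurrence p_i = a_i*p_{i-1} + p_{i-2}, q_i = a_i*q_{i-1} + q_{i-2} with p_{-2}=0, p_{-1}=1, q_{-2}=1, q_{-1}=0:
  i=0: a_0=7, p_0 = 7*1 + 0 = 7, q_0 = 7*0 + 1 = 1.
  i=1: a_1=4, p_1 = 4*7 + 1 = 29, q_1 = 4*1 + 0 = 4.
  i=2: a_2=3, p_2 = 3*29 + 7 = 94, q_2 = 3*4 + 1 = 13.
  i=3: a_3=8, p_3 = 8*94 + 29 = 781, q_3 = 8*13 + 4 = 108.
  i=4: a_4=7, p_4 = 7*781 + 94 = 5561, q_4 = 7*108 + 13 = 769.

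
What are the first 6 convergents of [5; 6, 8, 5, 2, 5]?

Using the convergent recurrence p_i = a_i*p_{i-1} + p_{i-2}, q_i = a_i*q_{i-1} + q_{i-2} with p_{-2}=0, p_{-1}=1, q_{-2}=1, q_{-1}=0:
  i=0: a_0=5, p_0 = 5*1 + 0 = 5, q_0 = 5*0 + 1 = 1.
  i=1: a_1=6, p_1 = 6*5 + 1 = 31, q_1 = 6*1 + 0 = 6.
  i=2: a_2=8, p_2 = 8*31 + 5 = 253, q_2 = 8*6 + 1 = 49.
  i=3: a_3=5, p_3 = 5*253 + 31 = 1296, q_3 = 5*49 + 6 = 251.
  i=4: a_4=2, p_4 = 2*1296 + 253 = 2845, q_4 = 2*251 + 49 = 551.
  i=5: a_5=5, p_5 = 5*2845 + 1296 = 15521, q_5 = 5*551 + 251 = 3006.

5/1, 31/6, 253/49, 1296/251, 2845/551, 15521/3006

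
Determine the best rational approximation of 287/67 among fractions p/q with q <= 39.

167/39

Expand x = 287/67 as a continued fraction with the Euclidean algorithm:
  287 = 4*67 + 19, so a_0 = 4.
  67 = 3*19 + 10, so a_1 = 3.
  19 = 1*10 + 9, so a_2 = 1.
  10 = 1*9 + 1, so a_3 = 1.
  9 = 9*1 + 0, so a_4 = 9.
so x = [4; 3, 1, 1, 9].
Convergents (p_i = a_i*p_{i-1} + p_{i-2}, q_i = a_i*q_{i-1} + q_{i-2} with p_{-2}=0, p_{-1}=1, q_{-2}=1, q_{-1}=0), until the denominator exceeds 39:
  i=0: a_0=4, p_0 = 4*1 + 0 = 4, q_0 = 4*0 + 1 = 1.
  i=1: a_1=3, p_1 = 3*4 + 1 = 13, q_1 = 3*1 + 0 = 3.
  i=2: a_2=1, p_2 = 1*13 + 4 = 17, q_2 = 1*3 + 1 = 4.
  i=3: a_3=1, p_3 = 1*17 + 13 = 30, q_3 = 1*4 + 3 = 7.
  i=4: a_4=9, p_4 = 9*30 + 17 = 287, q_4 = 9*7 + 4 = 67.
q_4 = 67 > 39, so the last convergent with denominator <= 39 is p_3/q_3 = 30/7.
The closest fraction with denominator <= 39 is either p_3/q_3 or the intermediate fraction (k*p_3 + p_2)/(k*q_3 + q_2) with the largest k >= 1 whose denominator stays <= 39; these approach x as k grows, and every other convergent or intermediate fraction in range is farther away.
Largest k: floor((39 - q_2)/q_3) = floor((39 - 4)/7) = 5.
That gives (5*30 + 17)/(5*7 + 4) = 167/39.
Compare the errors: |x - 30/7| = |287*7 - 30*67|/(67*7) = 1/469, and |x - 167/39| = |287*39 - 167*67|/(67*39) = 4/2613.
Cross-multiplying, 4*469 = 1876 < 2613 = 1*2613, so 4/2613 is smaller: the intermediate fraction 167/39 is closer to x than 30/7.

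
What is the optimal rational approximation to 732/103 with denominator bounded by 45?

199/28

Expand x = 732/103 as a continued fraction with the Euclidean algorithm:
  732 = 7*103 + 11, so a_0 = 7.
  103 = 9*11 + 4, so a_1 = 9.
  11 = 2*4 + 3, so a_2 = 2.
  4 = 1*3 + 1, so a_3 = 1.
  3 = 3*1 + 0, so a_4 = 3.
so x = [7; 9, 2, 1, 3].
Convergents (p_i = a_i*p_{i-1} + p_{i-2}, q_i = a_i*q_{i-1} + q_{i-2} with p_{-2}=0, p_{-1}=1, q_{-2}=1, q_{-1}=0), until the denominator exceeds 45:
  i=0: a_0=7, p_0 = 7*1 + 0 = 7, q_0 = 7*0 + 1 = 1.
  i=1: a_1=9, p_1 = 9*7 + 1 = 64, q_1 = 9*1 + 0 = 9.
  i=2: a_2=2, p_2 = 2*64 + 7 = 135, q_2 = 2*9 + 1 = 19.
  i=3: a_3=1, p_3 = 1*135 + 64 = 199, q_3 = 1*19 + 9 = 28.
  i=4: a_4=3, p_4 = 3*199 + 135 = 732, q_4 = 3*28 + 19 = 103.
q_4 = 103 > 45, so the last convergent with denominator <= 45 is p_3/q_3 = 199/28.
The closest fraction with denominator <= 45 is either p_3/q_3 or the intermediate fraction (k*p_3 + p_2)/(k*q_3 + q_2) with the largest k >= 1 whose denominator stays <= 45; these approach x as k grows, and every other convergent or intermediate fraction in range is farther away.
Largest k: floor((45 - q_2)/q_3) = floor((45 - 19)/28) = 0.
Since k = 0, no intermediate fraction beyond p_3/q_3 has denominator <= 45, so the convergent 199/28 is the closest (its error is |732*28 - 199*103|/(103*28) = 1/2884).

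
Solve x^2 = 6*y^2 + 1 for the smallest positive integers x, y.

First expand sqrt(6) as a continued fraction. With x_i = (sqrt(6) + m_i)/d_i and (m_0, d_0) = (0, 1): a_0 = floor(sqrt(6)) = 2, since 2^2 = 4 <= 6 < 9 = 3^2.
Iterate m_{i+1} = d_i*a_i - m_i, d_{i+1} = (6 - m_{i+1}^2)/d_i, a_{i+1} = floor((a_0 + m_{i+1})/d_{i+1}):
  m_1 = 1*2 - 0 = 2, d_1 = (6 - 2^2)/1 = 2/1 = 2, a_1 = floor((2 + 2)/2) = 2.
  m_2 = 2*2 - 2 = 2, d_2 = (6 - 2^2)/2 = 2/2 = 1, a_2 = floor((2 + 2)/1) = 4.
  m_3 = 1*4 - 2 = 2, d_3 = (6 - 2^2)/1 = 2/1 = 2: (m_3, d_3) = (m_1, d_1) = (2, 2), so from here the quotients repeat a_1, a_2; the period length is 2.
So sqrt(6) = [2; (2, 4)] with period length k = 2.
k is even, so the fundamental solution of x^2 - 6y^2 = 1 is (p_{k-1}, q_{k-1}) = (p_1, q_1); compute convergents through index 1.
Convergents (p_i = a_i*p_{i-1} + p_{i-2}, q_i = a_i*q_{i-1} + q_{i-2} with p_{-2}=0, p_{-1}=1, q_{-2}=1, q_{-1}=0):
  i=0: a_0=2, p_0 = 2*1 + 0 = 2, q_0 = 2*0 + 1 = 1.
  i=1: a_1=2, p_1 = 2*2 + 1 = 5, q_1 = 2*1 + 0 = 2.
Check: 5^2 - 6*2^2 = 25 - 24 = 1, so (x, y) = (5, 2) solves the equation, and by the theorem it is the least positive solution.

(x, y) = (5, 2)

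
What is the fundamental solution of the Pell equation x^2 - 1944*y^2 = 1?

(x, y) = (485, 11)

First expand sqrt(1944) as a continued fraction. With x_i = (sqrt(1944) + m_i)/d_i and (m_0, d_0) = (0, 1): a_0 = floor(sqrt(1944)) = 44, since 44^2 = 1936 <= 1944 < 2025 = 45^2.
Iterate m_{i+1} = d_i*a_i - m_i, d_{i+1} = (1944 - m_{i+1}^2)/d_i, a_{i+1} = floor((a_0 + m_{i+1})/d_{i+1}):
  m_1 = 1*44 - 0 = 44, d_1 = (1944 - 44^2)/1 = 8/1 = 8, a_1 = floor((44 + 44)/8) = 11.
  m_2 = 8*11 - 44 = 44, d_2 = (1944 - 44^2)/8 = 8/8 = 1, a_2 = floor((44 + 44)/1) = 88.
  m_3 = 1*88 - 44 = 44, d_3 = (1944 - 44^2)/1 = 8/1 = 8: (m_3, d_3) = (m_1, d_1) = (44, 8), so from here the quotients repeat a_1, a_2; the period length is 2.
So sqrt(1944) = [44; (11, 88)] with period length k = 2.
k is even, so the fundamental solution of x^2 - 1944y^2 = 1 is (p_{k-1}, q_{k-1}) = (p_1, q_1); compute convergents through index 1.
Convergents (p_i = a_i*p_{i-1} + p_{i-2}, q_i = a_i*q_{i-1} + q_{i-2} with p_{-2}=0, p_{-1}=1, q_{-2}=1, q_{-1}=0):
  i=0: a_0=44, p_0 = 44*1 + 0 = 44, q_0 = 44*0 + 1 = 1.
  i=1: a_1=11, p_1 = 11*44 + 1 = 485, q_1 = 11*1 + 0 = 11.
Check: 485^2 - 1944*11^2 = 235225 - 235224 = 1, so (x, y) = (485, 11) solves the equation, and by the theorem it is the least positive solution.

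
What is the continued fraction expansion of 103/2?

Run the Euclidean algorithm on 103 and 2; the successive quotients are the partial quotients a_0, a_1, ... (each step inverts the fractional part left over by the previous one):
  103 = 51*2 + 1, so a_0 = 51.
  2 = 2*1 + 0, so a_1 = 2.
The remainder reaches 0 after 2 divisions, so the expansion has 2 partial quotients, read off in order.

[51; 2]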